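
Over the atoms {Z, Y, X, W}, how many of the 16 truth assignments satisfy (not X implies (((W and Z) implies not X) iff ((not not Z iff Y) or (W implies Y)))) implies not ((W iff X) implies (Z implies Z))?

1

Initial set: {((not X implies (((W and Z) implies not X) iff ((not not Z iff Y) or (W implies Y)))) implies not ((W iff X) implies (Z implies Z)))}.
((not X implies (((W and Z) implies not X) iff ((not not Z iff Y) or (W implies Y)))) implies not ((W iff X) implies (Z implies Z))): β-rule — branch into not (not X implies (((W and Z) implies not X) iff ((not not Z iff Y) or (W implies Y))))  //  not ((W iff X) implies (Z implies Z)).
  branch 1 (add not (not X implies (((W and Z) implies not X) iff ((not not Z iff Y) or (W implies Y))))):
    not (not X implies (((W and Z) implies not X) iff ((not not Z iff Y) or (W implies Y)))): α-rule — add not X, not (((W and Z) implies not X) iff ((not not Z iff Y) or (W implies Y))).
    not (((W and Z) implies not X) iff ((not not Z iff Y) or (W implies Y))): β-rule — branch into ((W and Z) implies not X), not ((not not Z iff Y) or (W implies Y))  //  not ((W and Z) implies not X), ((not not Z iff Y) or (W implies Y)).
      branch 1.1 (add ((W and Z) implies not X), not ((not not Z iff Y) or (W implies Y))):
        not ((not not Z iff Y) or (W implies Y)): α-rule — add not (not not Z iff Y), not (W implies Y).
        not (W implies Y): α-rule — add W, not Y.
        ((W and Z) implies not X): β-rule — branch into not (W and Z)  //  not X.
          branch 1.1.1 (add not (W and Z)):
            not (not not Z iff Y): β-rule — branch into not not Z, not Y  //  not not not Z, Y.
              branch 1.1.1.1 (add not not Z, not Y):
                not not Z: drop double negation, giving Z.
                not (W and Z): β-rule — branch into not W  //  not Z.
                  branch 1.1.1.1.1 (add not W):
                    × closes — contains both W and not W.
                  branch 1.1.1.1.2 (add not Z):
                    × closes — contains both Z and not Z.
              branch 1.1.1.2 (add not not not Z, Y):
                × closes — contains both Y and not Y.
          branch 1.1.2 (add not X):
            not (not not Z iff Y): β-rule — branch into not not Z, not Y  //  not not not Z, Y.
              branch 1.1.2.1 (add not not Z, not Y):
                not not Z: drop double negation, giving Z.
                ○ open, literals {W=1, X=0, Y=0, Z=1}.
              branch 1.1.2.2 (add not not not Z, Y):
                × closes — contains both Y and not Y.
      branch 1.2 (add not ((W and Z) implies not X), ((not not Z iff Y) or (W implies Y))):
        not ((W and Z) implies not X): α-rule — add (W and Z), not not X.
        × closes — contains both X and not X.
  branch 2 (add not ((W iff X) implies (Z implies Z))):
    not ((W iff X) implies (Z implies Z)): α-rule — add (W iff X), not (Z implies Z).
    not (Z implies Z): α-rule — add Z, not Z.
    × closes — contains both Z and not Z.
6 branches closed, 1 open.
Each open branch fixes some atoms; the unmentioned ones are free. Counting distinct full assignments: branch {W=1, X=0, Y=0, Z=1} (none free) contributes 1 new. Total: 1.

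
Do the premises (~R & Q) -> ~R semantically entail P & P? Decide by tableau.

No

Initial set: {((~R & Q) -> ~R); ~(P & P)}.
((~R & Q) -> ~R): β-rule — branch into ~(~R & Q)  //  ~R.
  branch 1 (add ~(~R & Q)):
    ~(P & P): β-rule — branch into ~P  //  ~P.
      branch 1.1 (add ~P):
        ~(~R & Q): β-rule — branch into ~~R  //  ~Q.
          branch 1.1.1 (add ~~R):
            ○ open, literals {P=false, R=true}.
          branch 1.1.2 (add ~Q):
            ○ open, literals {P=false, Q=false}.
      branch 1.2 (add ~P):
        ~(~R & Q): β-rule — branch into ~~R  //  ~Q.
          branch 1.2.1 (add ~~R):
            ○ open, literals {P=false, R=true}.
          branch 1.2.2 (add ~Q):
            ○ open, literals {P=false, Q=false}.
  branch 2 (add ~R):
    ~(P & P): β-rule — branch into ~P  //  ~P.
      branch 2.1 (add ~P):
        ○ open, literals {P=false, R=false}.
      branch 2.2 (add ~P):
        ○ open, literals {P=false, R=false}.
0 branches closed, 6 open.
An open branch gives a countermodel: P=false, R=true (unmentioned atoms arbitrary); the premises hold there but the conclusion fails.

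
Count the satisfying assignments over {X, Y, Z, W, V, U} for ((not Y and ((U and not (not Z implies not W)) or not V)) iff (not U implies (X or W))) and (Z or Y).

12

Initial set: {(((not Y and ((U and not (not Z implies not W)) or not V)) iff (not U implies (X or W))) and (Z or Y))}.
(((not Y and ((U and not (not Z implies not W)) or not V)) iff (not U implies (X or W))) and (Z or Y)): α-rule — add ((not Y and ((U and not (not Z implies not W)) or not V)) iff (not U implies (X or W))), (Z or Y).
((not Y and ((U and not (not Z implies not W)) or not V)) iff (not U implies (X or W))): β-rule — branch into (not Y and ((U and not (not Z implies not W)) or not V)), (not U implies (X or W))  //  not (not Y and ((U and not (not Z implies not W)) or not V)), not (not U implies (X or W)).
  branch 1 (add (not Y and ((U and not (not Z implies not W)) or not V)), (not U implies (X or W))):
    (not Y and ((U and not (not Z implies not W)) or not V)): α-rule — add not Y, ((U and not (not Z implies not W)) or not V).
    (Z or Y): β-rule — branch into Z  //  Y.
      branch 1.1 (add Z):
        (not U implies (X or W)): β-rule — branch into not not U  //  (X or W).
          branch 1.1.1 (add not not U):
            ((U and not (not Z implies not W)) or not V): β-rule — branch into (U and not (not Z implies not W))  //  not V.
              branch 1.1.1.1 (add (U and not (not Z implies not W))):
                (U and not (not Z implies not W)): α-rule — add U, not (not Z implies not W).
                not (not Z implies not W): α-rule — add not Z, not not W.
                × closes — contains both Z and not Z.
              branch 1.1.1.2 (add not V):
                ○ open, literals {U=1, V=0, Y=0, Z=1}.
          branch 1.1.2 (add (X or W)):
            ((U and not (not Z implies not W)) or not V): β-rule — branch into (U and not (not Z implies not W))  //  not V.
              branch 1.1.2.1 (add (U and not (not Z implies not W))):
                (U and not (not Z implies not W)): α-rule — add U, not (not Z implies not W).
                not (not Z implies not W): α-rule — add not Z, not not W.
                × closes — contains both Z and not Z.
              branch 1.1.2.2 (add not V):
                (X or W): β-rule — branch into X  //  W.
                  branch 1.1.2.2.1 (add X):
                    ○ open, literals {V=0, X=1, Y=0, Z=1}.
                  branch 1.1.2.2.2 (add W):
                    ○ open, literals {V=0, W=1, Y=0, Z=1}.
      branch 1.2 (add Y):
        × closes — contains both Y and not Y.
  branch 2 (add not (not Y and ((U and not (not Z implies not W)) or not V)), not (not U implies (X or W))):
    not (not U implies (X or W)): α-rule — add not U, not (X or W).
    not (X or W): α-rule — add not X, not W.
    (Z or Y): β-rule — branch into Z  //  Y.
      branch 2.1 (add Z):
        not (not Y and ((U and not (not Z implies not W)) or not V)): β-rule — branch into not not Y  //  not ((U and not (not Z implies not W)) or not V).
          branch 2.1.1 (add not not Y):
            ○ open, literals {U=0, W=0, X=0, Y=1, Z=1}.
          branch 2.1.2 (add not ((U and not (not Z implies not W)) or not V)):
            not ((U and not (not Z implies not W)) or not V): α-rule — add not (U and not (not Z implies not W)), not not V.
            not (U and not (not Z implies not W)): β-rule — branch into not U  //  not not (not Z implies not W).
              branch 2.1.2.1 (add not U):
                ○ open, literals {U=0, V=1, W=0, X=0, Z=1}.
              branch 2.1.2.2 (add not not (not Z implies not W)):
                not not (not Z implies not W): β-rule — branch into not not Z  //  not W.
                  branch 2.1.2.2.1 (add not not Z):
                    ○ open, literals {U=0, V=1, W=0, X=0, Z=1}.
                  branch 2.1.2.2.2 (add not W):
                    ○ open, literals {U=0, V=1, W=0, X=0, Z=1}.
      branch 2.2 (add Y):
        not (not Y and ((U and not (not Z implies not W)) or not V)): β-rule — branch into not not Y  //  not ((U and not (not Z implies not W)) or not V).
          branch 2.2.1 (add not not Y):
            ○ open, literals {U=0, W=0, X=0, Y=1}.
          branch 2.2.2 (add not ((U and not (not Z implies not W)) or not V)):
            not ((U and not (not Z implies not W)) or not V): α-rule — add not (U and not (not Z implies not W)), not not V.
            not (U and not (not Z implies not W)): β-rule — branch into not U  //  not not (not Z implies not W).
              branch 2.2.2.1 (add not U):
                ○ open, literals {U=0, V=1, W=0, X=0, Y=1}.
              branch 2.2.2.2 (add not not (not Z implies not W)):
                not not (not Z implies not W): β-rule — branch into not not Z  //  not W.
                  branch 2.2.2.2.1 (add not not Z):
                    ○ open, literals {U=0, V=1, W=0, X=0, Y=1, Z=1}.
                  branch 2.2.2.2.2 (add not W):
                    ○ open, literals {U=0, V=1, W=0, X=0, Y=1}.
3 branches closed, 11 open.
Each open branch fixes some atoms; the unmentioned ones are free. Counting distinct full assignments: branch {U=1, V=0, Y=0, Z=1} (X, W) contributes 4 new; branch {V=0, X=1, Y=0, Z=1} (W, U) contributes 2 new; branch {V=0, W=1, Y=0, Z=1} (X, U) contributes 1 new; branch {U=0, W=0, X=0, Y=1, Z=1} (V) contributes 2 new; branch {U=0, V=1, W=0, X=0, Z=1} (Y) contributes 1 new; branch {U=0, V=1, W=0, X=0, Z=1} (Y) contributes 0 new; branch {U=0, V=1, W=0, X=0, Z=1} (Y) contributes 0 new; branch {U=0, W=0, X=0, Y=1} (Z, V) contributes 2 new; branch {U=0, V=1, W=0, X=0, Y=1} (Z) contributes 0 new; branch {U=0, V=1, W=0, X=0, Y=1, Z=1} (none free) contributes 0 new; branch {U=0, V=1, W=0, X=0, Y=1} (Z) contributes 0 new. Total: 12.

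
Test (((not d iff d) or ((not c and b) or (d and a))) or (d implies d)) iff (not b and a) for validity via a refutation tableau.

Not valid

Assume the negation and expand:
Initial set: {not ((((not d iff d) or ((not c and b) or (d and a))) or (d implies d)) iff (not b and a))}.
not ((((not d iff d) or ((not c and b) or (d and a))) or (d implies d)) iff (not b and a)): β-rule — branch into (((not d iff d) or ((not c and b) or (d and a))) or (d implies d)), not (not b and a)  //  not (((not d iff d) or ((not c and b) or (d and a))) or (d implies d)), (not b and a).
  branch 1 (add (((not d iff d) or ((not c and b) or (d and a))) or (d implies d)), not (not b and a)):
    (((not d iff d) or ((not c and b) or (d and a))) or (d implies d)): β-rule — branch into ((not d iff d) or ((not c and b) or (d and a)))  //  (d implies d).
      branch 1.1 (add ((not d iff d) or ((not c and b) or (d and a)))):
        not (not b and a): β-rule — branch into not not b  //  not a.
          branch 1.1.1 (add not not b):
            ((not d iff d) or ((not c and b) or (d and a))): β-rule — branch into (not d iff d)  //  ((not c and b) or (d and a)).
              branch 1.1.1.1 (add (not d iff d)):
                (not d iff d): β-rule — branch into not d, d  //  not not d, not d.
                  branch 1.1.1.1.1 (add not d, d):
                    × closes — contains both d and not d.
                  branch 1.1.1.1.2 (add not not d, not d):
                    × closes — contains both d and not d.
              branch 1.1.1.2 (add ((not c and b) or (d and a))):
                ((not c and b) or (d and a)): β-rule — branch into (not c and b)  //  (d and a).
                  branch 1.1.1.2.1 (add (not c and b)):
                    (not c and b): α-rule — add not c, b.
                    ○ open, literals {b=1, c=0}.
                  branch 1.1.1.2.2 (add (d and a)):
                    (d and a): α-rule — add d, a.
                    ○ open, literals {a=1, b=1, d=1}.
          branch 1.1.2 (add not a):
            ((not d iff d) or ((not c and b) or (d and a))): β-rule — branch into (not d iff d)  //  ((not c and b) or (d and a)).
              branch 1.1.2.1 (add (not d iff d)):
                (not d iff d): β-rule — branch into not d, d  //  not not d, not d.
                  branch 1.1.2.1.1 (add not d, d):
                    × closes — contains both d and not d.
                  branch 1.1.2.1.2 (add not not d, not d):
                    × closes — contains both d and not d.
              branch 1.1.2.2 (add ((not c and b) or (d and a))):
                ((not c and b) or (d and a)): β-rule — branch into (not c and b)  //  (d and a).
                  branch 1.1.2.2.1 (add (not c and b)):
                    (not c and b): α-rule — add not c, b.
                    ○ open, literals {a=0, b=1, c=0}.
                  branch 1.1.2.2.2 (add (d and a)):
                    (d and a): α-rule — add d, a.
                    × closes — contains both a and not a.
      branch 1.2 (add (d implies d)):
        not (not b and a): β-rule — branch into not not b  //  not a.
          branch 1.2.1 (add not not b):
            (d implies d): β-rule — branch into not d  //  d.
              branch 1.2.1.1 (add not d):
                ○ open, literals {b=1, d=0}.
              branch 1.2.1.2 (add d):
                ○ open, literals {b=1, d=1}.
          branch 1.2.2 (add not a):
            (d implies d): β-rule — branch into not d  //  d.
              branch 1.2.2.1 (add not d):
                ○ open, literals {a=0, d=0}.
              branch 1.2.2.2 (add d):
                ○ open, literals {a=0, d=1}.
  branch 2 (add not (((not d iff d) or ((not c and b) or (d and a))) or (d implies d)), (not b and a)):
    not (((not d iff d) or ((not c and b) or (d and a))) or (d implies d)): α-rule — add not ((not d iff d) or ((not c and b) or (d and a))), not (d implies d).
    (not b and a): α-rule — add not b, a.
    not ((not d iff d) or ((not c and b) or (d and a))): α-rule — add not (not d iff d), not ((not c and b) or (d and a)).
    not (d implies d): α-rule — add d, not d.
    × closes — contains both d and not d.
6 branches closed, 7 open.
An open branch gives a countermodel: b=1, c=0 (unmentioned atoms arbitrary); under it the original formula is false.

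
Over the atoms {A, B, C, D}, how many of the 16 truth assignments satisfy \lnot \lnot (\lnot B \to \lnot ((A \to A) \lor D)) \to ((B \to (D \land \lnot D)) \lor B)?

Initial set: {T (\lnot \lnot (\lnot B \to \lnot ((A \to A) \lor D)) \to ((B \to (D \land \lnot D)) \lor B))}.
T (\lnot \lnot (\lnot B \to \lnot ((A \to A) \lor D)) \to ((B \to (D \land \lnot D)) \lor B)): β-rule — branch into F \lnot \lnot (\lnot B \to \lnot ((A \to A) \lor D))  //  T ((B \to (D \land \lnot D)) \lor B).
  branch 1 (add F \lnot \lnot (\lnot B \to \lnot ((A \to A) \lor D))):
    F \lnot \lnot (\lnot B \to \lnot ((A \to A) \lor D)): drop double negation, giving F (\lnot B \to \lnot ((A \to A) \lor D)).
    F (\lnot B \to \lnot ((A \to A) \lor D)): α-rule — add T \lnot B, F \lnot ((A \to A) \lor D).
    F \lnot ((A \to A) \lor D): β-rule — branch into T (A \to A)  //  T D.
      branch 1.1 (add T (A \to A)):
        T (A \to A): β-rule — branch into F A  //  T A.
          branch 1.1.1 (add F A):
            ○ open, literals {A=0, B=0}.
          branch 1.1.2 (add T A):
            ○ open, literals {A=1, B=0}.
      branch 1.2 (add T D):
        ○ open, literals {B=0, D=1}.
  branch 2 (add T ((B \to (D \land \lnot D)) \lor B)):
    T ((B \to (D \land \lnot D)) \lor B): β-rule — branch into T (B \to (D \land \lnot D))  //  T B.
      branch 2.1 (add T (B \to (D \land \lnot D))):
        T (B \to (D \land \lnot D)): β-rule — branch into F B  //  T (D \land \lnot D).
          branch 2.1.1 (add F B):
            ○ open, literals {B=0}.
          branch 2.1.2 (add T (D \land \lnot D)):
            T (D \land \lnot D): α-rule — add T D, T \lnot D.
            × closes — contains both D and \lnot D.
      branch 2.2 (add T B):
        ○ open, literals {B=1}.
1 branch closed, 5 open.
Each open branch fixes some atoms; the unmentioned ones are free. Counting distinct full assignments: branch {A=0, B=0} (C, D) contributes 4 new; branch {A=1, B=0} (C, D) contributes 4 new; branch {B=0, D=1} (A, C) contributes 0 new; branch {B=0} (A, C, D) contributes 0 new; branch {B=1} (A, C, D) contributes 8 new. Total: 16.

16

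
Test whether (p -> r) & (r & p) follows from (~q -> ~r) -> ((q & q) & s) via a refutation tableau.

Initial set: {((~q -> ~r) -> ((q & q) & s)); ~((p -> r) & (r & p))}.
((~q -> ~r) -> ((q & q) & s)): β-rule — branch into ~(~q -> ~r)  //  ((q & q) & s).
  branch 1 (add ~(~q -> ~r)):
    ~(~q -> ~r): α-rule — add ~q, ~~r.
    ~((p -> r) & (r & p)): β-rule — branch into ~(p -> r)  //  ~(r & p).
      branch 1.1 (add ~(p -> r)):
        ~(p -> r): α-rule — add p, ~r.
        × closes — contains both r and ~r.
      branch 1.2 (add ~(r & p)):
        ~(r & p): β-rule — branch into ~r  //  ~p.
          branch 1.2.1 (add ~r):
            × closes — contains both r and ~r.
          branch 1.2.2 (add ~p):
            ○ open, literals {p=0, q=0, r=1}.
  branch 2 (add ((q & q) & s)):
    ((q & q) & s): α-rule — add (q & q), s.
    (q & q): α-rule — add q, q.
    ~((p -> r) & (r & p)): β-rule — branch into ~(p -> r)  //  ~(r & p).
      branch 2.1 (add ~(p -> r)):
        ~(p -> r): α-rule — add p, ~r.
        ○ open, literals {p=1, q=1, r=0, s=1}.
      branch 2.2 (add ~(r & p)):
        ~(r & p): β-rule — branch into ~r  //  ~p.
          branch 2.2.1 (add ~r):
            ○ open, literals {q=1, r=0, s=1}.
          branch 2.2.2 (add ~p):
            ○ open, literals {p=0, q=1, s=1}.
2 branches closed, 4 open.
An open branch gives a countermodel: p=0, q=0, r=1 (unmentioned atoms arbitrary); the premises hold there but the conclusion fails.

No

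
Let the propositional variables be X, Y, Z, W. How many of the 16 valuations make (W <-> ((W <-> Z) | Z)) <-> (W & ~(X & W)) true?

12

Initial set: {T ((W <-> ((W <-> Z) | Z)) <-> (W & ~(X & W)))}.
T ((W <-> ((W <-> Z) | Z)) <-> (W & ~(X & W))): β-rule — branch into T (W <-> ((W <-> Z) | Z)), T (W & ~(X & W))  //  F (W <-> ((W <-> Z) | Z)), F (W & ~(X & W)).
  branch 1 (add T (W <-> ((W <-> Z) | Z)), T (W & ~(X & W))):
    T (W & ~(X & W)): α-rule — add T W, T ~(X & W).
    T (W <-> ((W <-> Z) | Z)): β-rule — branch into T W, T ((W <-> Z) | Z)  //  F W, F ((W <-> Z) | Z).
      branch 1.1 (add T W, T ((W <-> Z) | Z)):
        T ~(X & W): β-rule — branch into F X  //  F W.
          branch 1.1.1 (add F X):
            T ((W <-> Z) | Z): β-rule — branch into T (W <-> Z)  //  T Z.
              branch 1.1.1.1 (add T (W <-> Z)):
                T (W <-> Z): β-rule — branch into T W, T Z  //  F W, F Z.
                  branch 1.1.1.1.1 (add T W, T Z):
                    ○ open, literals {W=1, X=0, Z=1}.
                  branch 1.1.1.1.2 (add F W, F Z):
                    × closes — contains both W and ~W.
              branch 1.1.1.2 (add T Z):
                ○ open, literals {W=1, X=0, Z=1}.
          branch 1.1.2 (add F W):
            × closes — contains both W and ~W.
      branch 1.2 (add F W, F ((W <-> Z) | Z)):
        × closes — contains both W and ~W.
  branch 2 (add F (W <-> ((W <-> Z) | Z)), F (W & ~(X & W))):
    F (W <-> ((W <-> Z) | Z)): β-rule — branch into T W, F ((W <-> Z) | Z)  //  F W, T ((W <-> Z) | Z).
      branch 2.1 (add T W, F ((W <-> Z) | Z)):
        F ((W <-> Z) | Z): α-rule — add F (W <-> Z), F Z.
        F (W & ~(X & W)): β-rule — branch into F W  //  F ~(X & W).
          branch 2.1.1 (add F W):
            × closes — contains both W and ~W.
          branch 2.1.2 (add F ~(X & W)):
            F ~(X & W): α-rule — add T X, T W.
            F (W <-> Z): β-rule — branch into T W, F Z  //  F W, T Z.
              branch 2.1.2.1 (add T W, F Z):
                ○ open, literals {W=1, X=1, Z=0}.
              branch 2.1.2.2 (add F W, T Z):
                × closes — contains both W and ~W.
      branch 2.2 (add F W, T ((W <-> Z) | Z)):
        F (W & ~(X & W)): β-rule — branch into F W  //  F ~(X & W).
          branch 2.2.1 (add F W):
            T ((W <-> Z) | Z): β-rule — branch into T (W <-> Z)  //  T Z.
              branch 2.2.1.1 (add T (W <-> Z)):
                T (W <-> Z): β-rule — branch into T W, T Z  //  F W, F Z.
                  branch 2.2.1.1.1 (add T W, T Z):
                    × closes — contains both W and ~W.
                  branch 2.2.1.1.2 (add F W, F Z):
                    ○ open, literals {W=0, Z=0}.
              branch 2.2.1.2 (add T Z):
                ○ open, literals {W=0, Z=1}.
          branch 2.2.2 (add F ~(X & W)):
            F ~(X & W): α-rule — add T X, T W.
            × closes — contains both W and ~W.
7 branches closed, 5 open.
Each open branch fixes some atoms; the unmentioned ones are free. Counting distinct full assignments: branch {W=1, X=0, Z=1} (Y) contributes 2 new; branch {W=1, X=0, Z=1} (Y) contributes 0 new; branch {W=1, X=1, Z=0} (Y) contributes 2 new; branch {W=0, Z=0} (X, Y) contributes 4 new; branch {W=0, Z=1} (X, Y) contributes 4 new. Total: 12.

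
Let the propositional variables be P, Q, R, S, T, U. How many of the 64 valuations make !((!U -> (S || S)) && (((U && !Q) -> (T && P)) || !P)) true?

20

Initial set: {!((!U -> (S || S)) && (((U && !Q) -> (T && P)) || !P))}.
!((!U -> (S || S)) && (((U && !Q) -> (T && P)) || !P)): β-rule — branch into !(!U -> (S || S))  //  !(((U && !Q) -> (T && P)) || !P).
  branch 1 (add !(!U -> (S || S))):
    !(!U -> (S || S)): α-rule — add !U, !(S || S).
    !(S || S): α-rule — add !S, !S.
    ○ open, literals {S=0, U=0}.
  branch 2 (add !(((U && !Q) -> (T && P)) || !P)):
    !(((U && !Q) -> (T && P)) || !P): α-rule — add !((U && !Q) -> (T && P)), !!P.
    !((U && !Q) -> (T && P)): α-rule — add (U && !Q), !(T && P).
    (U && !Q): α-rule — add U, !Q.
    !(T && P): β-rule — branch into !T  //  !P.
      branch 2.1 (add !T):
        ○ open, literals {P=1, Q=0, T=0, U=1}.
      branch 2.2 (add !P):
        × closes — contains both P and !P.
1 branch closed, 2 open.
Each open branch fixes some atoms; the unmentioned ones are free. Counting distinct full assignments: branch {S=0, U=0} (P, Q, R, T) contributes 16 new; branch {P=1, Q=0, T=0, U=1} (R, S) contributes 4 new. Total: 20.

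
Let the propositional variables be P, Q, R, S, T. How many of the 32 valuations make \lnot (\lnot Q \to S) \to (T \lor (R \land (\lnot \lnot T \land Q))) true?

28

Initial set: {(\lnot (\lnot Q \to S) \to (T \lor (R \land (\lnot \lnot T \land Q))))}.
(\lnot (\lnot Q \to S) \to (T \lor (R \land (\lnot \lnot T \land Q)))): β-rule — branch into \lnot \lnot (\lnot Q \to S)  //  (T \lor (R \land (\lnot \lnot T \land Q))).
  branch 1 (add \lnot \lnot (\lnot Q \to S)):
    \lnot \lnot (\lnot Q \to S): β-rule — branch into \lnot \lnot Q  //  S.
      branch 1.1 (add \lnot \lnot Q):
        ○ open, literals {Q=true}.
      branch 1.2 (add S):
        ○ open, literals {S=true}.
  branch 2 (add (T \lor (R \land (\lnot \lnot T \land Q)))):
    (T \lor (R \land (\lnot \lnot T \land Q))): β-rule — branch into T  //  (R \land (\lnot \lnot T \land Q)).
      branch 2.1 (add T):
        ○ open, literals {T=true}.
      branch 2.2 (add (R \land (\lnot \lnot T \land Q))):
        (R \land (\lnot \lnot T \land Q)): α-rule — add R, (\lnot \lnot T \land Q).
        (\lnot \lnot T \land Q): α-rule — add \lnot \lnot T, Q.
        \lnot \lnot T: drop double negation, giving T.
        ○ open, literals {Q=true, R=true, T=true}.
0 branches closed, 4 open.
Each open branch fixes some atoms; the unmentioned ones are free. Counting distinct full assignments: branch {Q=true} (P, R, S, T) contributes 16 new; branch {S=true} (P, Q, R, T) contributes 8 new; branch {T=true} (P, Q, R, S) contributes 4 new; branch {Q=true, R=true, T=true} (P, S) contributes 0 new. Total: 28.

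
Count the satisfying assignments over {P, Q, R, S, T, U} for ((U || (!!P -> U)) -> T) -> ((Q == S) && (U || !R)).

Initial set: {T (((U || (!!P -> U)) -> T) -> ((Q == S) && (U || !R)))}.
T (((U || (!!P -> U)) -> T) -> ((Q == S) && (U || !R))): β-rule — branch into F ((U || (!!P -> U)) -> T)  //  T ((Q == S) && (U || !R)).
  branch 1 (add F ((U || (!!P -> U)) -> T)):
    F ((U || (!!P -> U)) -> T): α-rule — add T (U || (!!P -> U)), F T.
    T (U || (!!P -> U)): β-rule — branch into T U  //  T (!!P -> U).
      branch 1.1 (add T U):
        ○ open, literals {T=0, U=1}.
      branch 1.2 (add T (!!P -> U)):
        T (!!P -> U): β-rule — branch into F !!P  //  T U.
          branch 1.2.1 (add F !!P):
            F !!P: drop double negation, giving F P.
            ○ open, literals {P=0, T=0}.
          branch 1.2.2 (add T U):
            ○ open, literals {T=0, U=1}.
  branch 2 (add T ((Q == S) && (U || !R))):
    T ((Q == S) && (U || !R)): α-rule — add T (Q == S), T (U || !R).
    T (Q == S): β-rule — branch into T Q, T S  //  F Q, F S.
      branch 2.1 (add T Q, T S):
        T (U || !R): β-rule — branch into T U  //  T !R.
          branch 2.1.1 (add T U):
            ○ open, literals {Q=1, S=1, U=1}.
          branch 2.1.2 (add T !R):
            ○ open, literals {Q=1, R=0, S=1}.
      branch 2.2 (add F Q, F S):
        T (U || !R): β-rule — branch into T U  //  T !R.
          branch 2.2.1 (add T U):
            ○ open, literals {Q=0, S=0, U=1}.
          branch 2.2.2 (add T !R):
            ○ open, literals {Q=0, R=0, S=0}.
0 branches closed, 7 open.
Each open branch fixes some atoms; the unmentioned ones are free. Counting distinct full assignments: branch {T=0, U=1} (P, Q, R, S) contributes 16 new; branch {P=0, T=0} (Q, R, S, U) contributes 8 new; branch {T=0, U=1} (P, Q, R, S) contributes 0 new; branch {Q=1, S=1, U=1} (P, R, T) contributes 4 new; branch {Q=1, R=0, S=1} (P, T, U) contributes 3 new; branch {Q=0, S=0, U=1} (P, R, T) contributes 4 new; branch {Q=0, R=0, S=0} (P, T, U) contributes 3 new. Total: 38.

38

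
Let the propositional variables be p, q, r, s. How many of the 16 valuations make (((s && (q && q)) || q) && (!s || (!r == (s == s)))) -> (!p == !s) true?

13

Initial set: {((((s && (q && q)) || q) && (!s || (!r == (s == s)))) -> (!p == !s))}.
((((s && (q && q)) || q) && (!s || (!r == (s == s)))) -> (!p == !s)): β-rule — branch into !(((s && (q && q)) || q) && (!s || (!r == (s == s))))  //  (!p == !s).
  branch 1 (add !(((s && (q && q)) || q) && (!s || (!r == (s == s))))):
    !(((s && (q && q)) || q) && (!s || (!r == (s == s)))): β-rule — branch into !((s && (q && q)) || q)  //  !(!s || (!r == (s == s))).
      branch 1.1 (add !((s && (q && q)) || q)):
        !((s && (q && q)) || q): α-rule — add !(s && (q && q)), !q.
        !(s && (q && q)): β-rule — branch into !s  //  !(q && q).
          branch 1.1.1 (add !s):
            ○ open, literals {q=0, s=0}.
          branch 1.1.2 (add !(q && q)):
            !(q && q): β-rule — branch into !q  //  !q.
              branch 1.1.2.1 (add !q):
                ○ open, literals {q=0}.
              branch 1.1.2.2 (add !q):
                ○ open, literals {q=0}.
      branch 1.2 (add !(!s || (!r == (s == s)))):
        !(!s || (!r == (s == s))): α-rule — add !!s, !(!r == (s == s)).
        !(!r == (s == s)): β-rule — branch into !r, !(s == s)  //  !!r, (s == s).
          branch 1.2.1 (add !r, !(s == s)):
            !(s == s): β-rule — branch into s, !s  //  !s, s.
              branch 1.2.1.1 (add s, !s):
                × closes — contains both s and !s.
              branch 1.2.1.2 (add !s, s):
                × closes — contains both s and !s.
          branch 1.2.2 (add !!r, (s == s)):
            (s == s): β-rule — branch into s, s  //  !s, !s.
              branch 1.2.2.1 (add s, s):
                ○ open, literals {r=1, s=1}.
              branch 1.2.2.2 (add !s, !s):
                × closes — contains both s and !s.
  branch 2 (add (!p == !s)):
    (!p == !s): β-rule — branch into !p, !s  //  !!p, !!s.
      branch 2.1 (add !p, !s):
        ○ open, literals {p=0, s=0}.
      branch 2.2 (add !!p, !!s):
        ○ open, literals {p=1, s=1}.
3 branches closed, 6 open.
Each open branch fixes some atoms; the unmentioned ones are free. Counting distinct full assignments: branch {q=0, s=0} (p, r) contributes 4 new; branch {q=0} (p, r, s) contributes 4 new; branch {q=0} (p, r, s) contributes 0 new; branch {r=1, s=1} (p, q) contributes 2 new; branch {p=0, s=0} (q, r) contributes 2 new; branch {p=1, s=1} (q, r) contributes 1 new. Total: 13.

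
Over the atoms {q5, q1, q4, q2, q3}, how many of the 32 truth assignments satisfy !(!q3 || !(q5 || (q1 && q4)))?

10

Initial set: {!(!q3 || !(q5 || (q1 && q4)))}.
!(!q3 || !(q5 || (q1 && q4))): α-rule — add !!q3, !!(q5 || (q1 && q4)).
!!(q5 || (q1 && q4)): β-rule — branch into q5  //  (q1 && q4).
  branch 1 (add q5):
    ○ open, literals {q3=T, q5=T}.
  branch 2 (add (q1 && q4)):
    (q1 && q4): α-rule — add q1, q4.
    ○ open, literals {q1=T, q3=T, q4=T}.
0 branches closed, 2 open.
Each open branch fixes some atoms; the unmentioned ones are free. Counting distinct full assignments: branch {q3=T, q5=T} (q1, q4, q2) contributes 8 new; branch {q1=T, q3=T, q4=T} (q5, q2) contributes 2 new. Total: 10.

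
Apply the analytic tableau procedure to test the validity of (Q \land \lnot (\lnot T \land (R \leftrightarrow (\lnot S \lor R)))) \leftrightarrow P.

Not valid

Assume the negation and expand:
Initial set: {\lnot ((Q \land \lnot (\lnot T \land (R \leftrightarrow (\lnot S \lor R)))) \leftrightarrow P)}.
\lnot ((Q \land \lnot (\lnot T \land (R \leftrightarrow (\lnot S \lor R)))) \leftrightarrow P): β-rule — branch into (Q \land \lnot (\lnot T \land (R \leftrightarrow (\lnot S \lor R)))), \lnot P  //  \lnot (Q \land \lnot (\lnot T \land (R \leftrightarrow (\lnot S \lor R)))), P.
  branch 1 (add (Q \land \lnot (\lnot T \land (R \leftrightarrow (\lnot S \lor R)))), \lnot P):
    (Q \land \lnot (\lnot T \land (R \leftrightarrow (\lnot S \lor R)))): α-rule — add Q, \lnot (\lnot T \land (R \leftrightarrow (\lnot S \lor R))).
    \lnot (\lnot T \land (R \leftrightarrow (\lnot S \lor R))): β-rule — branch into \lnot \lnot T  //  \lnot (R \leftrightarrow (\lnot S \lor R)).
      branch 1.1 (add \lnot \lnot T):
        ○ open, literals {P=0, Q=1, T=1}.
      branch 1.2 (add \lnot (R \leftrightarrow (\lnot S \lor R))):
        \lnot (R \leftrightarrow (\lnot S \lor R)): β-rule — branch into R, \lnot (\lnot S \lor R)  //  \lnot R, (\lnot S \lor R).
          branch 1.2.1 (add R, \lnot (\lnot S \lor R)):
            \lnot (\lnot S \lor R): α-rule — add \lnot \lnot S, \lnot R.
            × closes — contains both R and \lnot R.
          branch 1.2.2 (add \lnot R, (\lnot S \lor R)):
            (\lnot S \lor R): β-rule — branch into \lnot S  //  R.
              branch 1.2.2.1 (add \lnot S):
                ○ open, literals {P=0, Q=1, R=0, S=0}.
              branch 1.2.2.2 (add R):
                × closes — contains both R and \lnot R.
  branch 2 (add \lnot (Q \land \lnot (\lnot T \land (R \leftrightarrow (\lnot S \lor R)))), P):
    \lnot (Q \land \lnot (\lnot T \land (R \leftrightarrow (\lnot S \lor R)))): β-rule — branch into \lnot Q  //  \lnot \lnot (\lnot T \land (R \leftrightarrow (\lnot S \lor R))).
      branch 2.1 (add \lnot Q):
        ○ open, literals {P=1, Q=0}.
      branch 2.2 (add \lnot \lnot (\lnot T \land (R \leftrightarrow (\lnot S \lor R)))):
        \lnot \lnot (\lnot T \land (R \leftrightarrow (\lnot S \lor R))): α-rule — add \lnot T, (R \leftrightarrow (\lnot S \lor R)).
        (R \leftrightarrow (\lnot S \lor R)): β-rule — branch into R, (\lnot S \lor R)  //  \lnot R, \lnot (\lnot S \lor R).
          branch 2.2.1 (add R, (\lnot S \lor R)):
            (\lnot S \lor R): β-rule — branch into \lnot S  //  R.
              branch 2.2.1.1 (add \lnot S):
                ○ open, literals {P=1, R=1, S=0, T=0}.
              branch 2.2.1.2 (add R):
                ○ open, literals {P=1, R=1, T=0}.
          branch 2.2.2 (add \lnot R, \lnot (\lnot S \lor R)):
            \lnot (\lnot S \lor R): α-rule — add \lnot \lnot S, \lnot R.
            ○ open, literals {P=1, R=0, S=1, T=0}.
2 branches closed, 6 open.
An open branch gives a countermodel: P=0, Q=1, T=1 (unmentioned atoms arbitrary); under it the original formula is false.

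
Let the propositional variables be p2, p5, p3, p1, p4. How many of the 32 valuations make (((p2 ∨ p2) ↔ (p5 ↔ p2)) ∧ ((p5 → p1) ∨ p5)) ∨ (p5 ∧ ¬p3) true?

Initial set: {((((p2 ∨ p2) ↔ (p5 ↔ p2)) ∧ ((p5 → p1) ∨ p5)) ∨ (p5 ∧ ¬p3))}.
((((p2 ∨ p2) ↔ (p5 ↔ p2)) ∧ ((p5 → p1) ∨ p5)) ∨ (p5 ∧ ¬p3)): β-rule — branch into (((p2 ∨ p2) ↔ (p5 ↔ p2)) ∧ ((p5 → p1) ∨ p5))  //  (p5 ∧ ¬p3).
  branch 1 (add (((p2 ∨ p2) ↔ (p5 ↔ p2)) ∧ ((p5 → p1) ∨ p5))):
    (((p2 ∨ p2) ↔ (p5 ↔ p2)) ∧ ((p5 → p1) ∨ p5)): α-rule — add ((p2 ∨ p2) ↔ (p5 ↔ p2)), ((p5 → p1) ∨ p5).
    ((p2 ∨ p2) ↔ (p5 ↔ p2)): β-rule — branch into (p2 ∨ p2), (p5 ↔ p2)  //  ¬(p2 ∨ p2), ¬(p5 ↔ p2).
      branch 1.1 (add (p2 ∨ p2), (p5 ↔ p2)):
        ((p5 → p1) ∨ p5): β-rule — branch into (p5 → p1)  //  p5.
          branch 1.1.1 (add (p5 → p1)):
            (p2 ∨ p2): β-rule — branch into p2  //  p2.
              branch 1.1.1.1 (add p2):
                (p5 ↔ p2): β-rule — branch into p5, p2  //  ¬p5, ¬p2.
                  branch 1.1.1.1.1 (add p5, p2):
                    (p5 → p1): β-rule — branch into ¬p5  //  p1.
                      branch 1.1.1.1.1.1 (add ¬p5):
                        × closes — contains both p5 and ¬p5.
                      branch 1.1.1.1.1.2 (add p1):
                        ○ open, literals {p1=T, p2=T, p5=T}.
                  branch 1.1.1.1.2 (add ¬p5, ¬p2):
                    × closes — contains both p2 and ¬p2.
              branch 1.1.1.2 (add p2):
                (p5 ↔ p2): β-rule — branch into p5, p2  //  ¬p5, ¬p2.
                  branch 1.1.1.2.1 (add p5, p2):
                    (p5 → p1): β-rule — branch into ¬p5  //  p1.
                      branch 1.1.1.2.1.1 (add ¬p5):
                        × closes — contains both p5 and ¬p5.
                      branch 1.1.1.2.1.2 (add p1):
                        ○ open, literals {p1=T, p2=T, p5=T}.
                  branch 1.1.1.2.2 (add ¬p5, ¬p2):
                    × closes — contains both p2 and ¬p2.
          branch 1.1.2 (add p5):
            (p2 ∨ p2): β-rule — branch into p2  //  p2.
              branch 1.1.2.1 (add p2):
                (p5 ↔ p2): β-rule — branch into p5, p2  //  ¬p5, ¬p2.
                  branch 1.1.2.1.1 (add p5, p2):
                    ○ open, literals {p2=T, p5=T}.
                  branch 1.1.2.1.2 (add ¬p5, ¬p2):
                    × closes — contains both p5 and ¬p5.
              branch 1.1.2.2 (add p2):
                (p5 ↔ p2): β-rule — branch into p5, p2  //  ¬p5, ¬p2.
                  branch 1.1.2.2.1 (add p5, p2):
                    ○ open, literals {p2=T, p5=T}.
                  branch 1.1.2.2.2 (add ¬p5, ¬p2):
                    × closes — contains both p5 and ¬p5.
      branch 1.2 (add ¬(p2 ∨ p2), ¬(p5 ↔ p2)):
        ¬(p2 ∨ p2): α-rule — add ¬p2, ¬p2.
        ((p5 → p1) ∨ p5): β-rule — branch into (p5 → p1)  //  p5.
          branch 1.2.1 (add (p5 → p1)):
            ¬(p5 ↔ p2): β-rule — branch into p5, ¬p2  //  ¬p5, p2.
              branch 1.2.1.1 (add p5, ¬p2):
                (p5 → p1): β-rule — branch into ¬p5  //  p1.
                  branch 1.2.1.1.1 (add ¬p5):
                    × closes — contains both p5 and ¬p5.
                  branch 1.2.1.1.2 (add p1):
                    ○ open, literals {p1=T, p2=F, p5=T}.
              branch 1.2.1.2 (add ¬p5, p2):
                × closes — contains both p2 and ¬p2.
          branch 1.2.2 (add p5):
            ¬(p5 ↔ p2): β-rule — branch into p5, ¬p2  //  ¬p5, p2.
              branch 1.2.2.1 (add p5, ¬p2):
                ○ open, literals {p2=F, p5=T}.
              branch 1.2.2.2 (add ¬p5, p2):
                × closes — contains both p5 and ¬p5.
  branch 2 (add (p5 ∧ ¬p3)):
    (p5 ∧ ¬p3): α-rule — add p5, ¬p3.
    ○ open, literals {p3=F, p5=T}.
9 branches closed, 7 open.
Each open branch fixes some atoms; the unmentioned ones are free. Counting distinct full assignments: branch {p1=T, p2=T, p5=T} (p3, p4) contributes 4 new; branch {p1=T, p2=T, p5=T} (p3, p4) contributes 0 new; branch {p2=T, p5=T} (p3, p1, p4) contributes 4 new; branch {p2=T, p5=T} (p3, p1, p4) contributes 0 new; branch {p1=T, p2=F, p5=T} (p3, p4) contributes 4 new; branch {p2=F, p5=T} (p3, p1, p4) contributes 4 new; branch {p3=F, p5=T} (p2, p1, p4) contributes 0 new. Total: 16.

16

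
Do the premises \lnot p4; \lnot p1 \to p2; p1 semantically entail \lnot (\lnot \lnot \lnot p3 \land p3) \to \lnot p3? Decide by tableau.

Initial set: {\lnot p4; (\lnot p1 \to p2); p1; \lnot (\lnot (\lnot \lnot \lnot p3 \land p3) \to \lnot p3)}.
\lnot (\lnot (\lnot \lnot \lnot p3 \land p3) \to \lnot p3): α-rule — add \lnot (\lnot \lnot \lnot p3 \land p3), \lnot \lnot p3.
(\lnot p1 \to p2): β-rule — branch into \lnot \lnot p1  //  p2.
  branch 1 (add \lnot \lnot p1):
    \lnot (\lnot \lnot \lnot p3 \land p3): β-rule — branch into \lnot \lnot \lnot \lnot p3  //  \lnot p3.
      branch 1.1 (add \lnot \lnot \lnot \lnot p3):
        \lnot \lnot \lnot \lnot p3: drop double negation, giving \lnot \lnot p3.
        ○ open, literals {p1=T, p3=T, p4=F}.
      branch 1.2 (add \lnot p3):
        × closes — contains both p3 and \lnot p3.
  branch 2 (add p2):
    \lnot (\lnot \lnot \lnot p3 \land p3): β-rule — branch into \lnot \lnot \lnot \lnot p3  //  \lnot p3.
      branch 2.1 (add \lnot \lnot \lnot \lnot p3):
        \lnot \lnot \lnot \lnot p3: drop double negation, giving \lnot \lnot p3.
        ○ open, literals {p1=T, p2=T, p3=T, p4=F}.
      branch 2.2 (add \lnot p3):
        × closes — contains both p3 and \lnot p3.
2 branches closed, 2 open.
An open branch gives a countermodel: p1=T, p3=T, p4=F (unmentioned atoms arbitrary); the premises hold there but the conclusion fails.

No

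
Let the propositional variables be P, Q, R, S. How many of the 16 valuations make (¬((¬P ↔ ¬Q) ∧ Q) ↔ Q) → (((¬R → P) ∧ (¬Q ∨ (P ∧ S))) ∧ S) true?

Initial set: {((¬((¬P ↔ ¬Q) ∧ Q) ↔ Q) → (((¬R → P) ∧ (¬Q ∨ (P ∧ S))) ∧ S))}.
((¬((¬P ↔ ¬Q) ∧ Q) ↔ Q) → (((¬R → P) ∧ (¬Q ∨ (P ∧ S))) ∧ S)): β-rule — branch into ¬(¬((¬P ↔ ¬Q) ∧ Q) ↔ Q)  //  (((¬R → P) ∧ (¬Q ∨ (P ∧ S))) ∧ S).
  branch 1 (add ¬(¬((¬P ↔ ¬Q) ∧ Q) ↔ Q)):
    ¬(¬((¬P ↔ ¬Q) ∧ Q) ↔ Q): β-rule — branch into ¬((¬P ↔ ¬Q) ∧ Q), ¬Q  //  ¬¬((¬P ↔ ¬Q) ∧ Q), Q.
      branch 1.1 (add ¬((¬P ↔ ¬Q) ∧ Q), ¬Q):
        ¬((¬P ↔ ¬Q) ∧ Q): β-rule — branch into ¬(¬P ↔ ¬Q)  //  ¬Q.
          branch 1.1.1 (add ¬(¬P ↔ ¬Q)):
            ¬(¬P ↔ ¬Q): β-rule — branch into ¬P, ¬¬Q  //  ¬¬P, ¬Q.
              branch 1.1.1.1 (add ¬P, ¬¬Q):
                × closes — contains both Q and ¬Q.
              branch 1.1.1.2 (add ¬¬P, ¬Q):
                ○ open, literals {P=1, Q=0}.
          branch 1.1.2 (add ¬Q):
            ○ open, literals {Q=0}.
      branch 1.2 (add ¬¬((¬P ↔ ¬Q) ∧ Q), Q):
        ¬¬((¬P ↔ ¬Q) ∧ Q): α-rule — add (¬P ↔ ¬Q), Q.
        (¬P ↔ ¬Q): β-rule — branch into ¬P, ¬Q  //  ¬¬P, ¬¬Q.
          branch 1.2.1 (add ¬P, ¬Q):
            × closes — contains both Q and ¬Q.
          branch 1.2.2 (add ¬¬P, ¬¬Q):
            ○ open, literals {P=1, Q=1}.
  branch 2 (add (((¬R → P) ∧ (¬Q ∨ (P ∧ S))) ∧ S)):
    (((¬R → P) ∧ (¬Q ∨ (P ∧ S))) ∧ S): α-rule — add ((¬R → P) ∧ (¬Q ∨ (P ∧ S))), S.
    ((¬R → P) ∧ (¬Q ∨ (P ∧ S))): α-rule — add (¬R → P), (¬Q ∨ (P ∧ S)).
    (¬R → P): β-rule — branch into ¬¬R  //  P.
      branch 2.1 (add ¬¬R):
        (¬Q ∨ (P ∧ S)): β-rule — branch into ¬Q  //  (P ∧ S).
          branch 2.1.1 (add ¬Q):
            ○ open, literals {Q=0, R=1, S=1}.
          branch 2.1.2 (add (P ∧ S)):
            (P ∧ S): α-rule — add P, S.
            ○ open, literals {P=1, R=1, S=1}.
      branch 2.2 (add P):
        (¬Q ∨ (P ∧ S)): β-rule — branch into ¬Q  //  (P ∧ S).
          branch 2.2.1 (add ¬Q):
            ○ open, literals {P=1, Q=0, S=1}.
          branch 2.2.2 (add (P ∧ S)):
            (P ∧ S): α-rule — add P, S.
            ○ open, literals {P=1, S=1}.
2 branches closed, 7 open.
Each open branch fixes some atoms; the unmentioned ones are free. Counting distinct full assignments: branch {P=1, Q=0} (R, S) contributes 4 new; branch {Q=0} (P, R, S) contributes 4 new; branch {P=1, Q=1} (R, S) contributes 4 new; branch {Q=0, R=1, S=1} (P) contributes 0 new; branch {P=1, R=1, S=1} (Q) contributes 0 new; branch {P=1, Q=0, S=1} (R) contributes 0 new; branch {P=1, S=1} (Q, R) contributes 0 new. Total: 12.

12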